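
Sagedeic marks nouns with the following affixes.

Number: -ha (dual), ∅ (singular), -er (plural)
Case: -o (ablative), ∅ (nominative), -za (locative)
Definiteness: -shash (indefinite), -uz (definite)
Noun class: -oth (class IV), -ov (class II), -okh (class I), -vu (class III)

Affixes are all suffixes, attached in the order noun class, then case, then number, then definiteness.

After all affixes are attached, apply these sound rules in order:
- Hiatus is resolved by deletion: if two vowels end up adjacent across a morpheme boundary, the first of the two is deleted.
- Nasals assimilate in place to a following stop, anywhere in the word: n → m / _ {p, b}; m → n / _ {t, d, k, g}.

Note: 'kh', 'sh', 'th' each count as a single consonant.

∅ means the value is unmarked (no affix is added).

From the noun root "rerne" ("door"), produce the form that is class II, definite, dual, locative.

rernovzahuz

Attach noun class class II -ov → rerneov.
Attach case locative -za → rerneovza.
Attach number dual -ha → rerneovzaha.
Attach definiteness definite -uz → rerneovzahauz.
Apply vowel deletion: rerneovzahauz → rernovzahuz.
Nasal assimilation: no change.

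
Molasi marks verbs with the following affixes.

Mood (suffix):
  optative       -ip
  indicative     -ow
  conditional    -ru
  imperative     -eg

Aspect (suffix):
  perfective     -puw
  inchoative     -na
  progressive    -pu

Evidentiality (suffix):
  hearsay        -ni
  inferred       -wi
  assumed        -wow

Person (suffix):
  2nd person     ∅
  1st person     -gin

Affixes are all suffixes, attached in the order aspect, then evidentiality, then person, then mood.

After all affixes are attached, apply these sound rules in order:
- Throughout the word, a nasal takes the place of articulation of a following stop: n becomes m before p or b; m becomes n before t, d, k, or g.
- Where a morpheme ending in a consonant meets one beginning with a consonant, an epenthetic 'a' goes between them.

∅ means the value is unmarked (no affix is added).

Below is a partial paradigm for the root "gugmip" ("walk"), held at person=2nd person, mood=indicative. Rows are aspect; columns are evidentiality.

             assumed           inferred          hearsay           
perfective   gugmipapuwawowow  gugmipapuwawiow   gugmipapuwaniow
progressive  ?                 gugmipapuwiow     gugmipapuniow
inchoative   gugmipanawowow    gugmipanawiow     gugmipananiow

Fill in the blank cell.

Attach aspect progressive -pu → gugmippu.
Attach evidentiality assumed -wow → gugmippuwow.
person = 2nd person: zero marking, form stays gugmippuwow.
Attach mood indicative -ow → gugmippuwowow.
Nasal assimilation: no change.
Apply epenthesis: gugmippuwowow → gugmipapuwowow.

gugmipapuwowow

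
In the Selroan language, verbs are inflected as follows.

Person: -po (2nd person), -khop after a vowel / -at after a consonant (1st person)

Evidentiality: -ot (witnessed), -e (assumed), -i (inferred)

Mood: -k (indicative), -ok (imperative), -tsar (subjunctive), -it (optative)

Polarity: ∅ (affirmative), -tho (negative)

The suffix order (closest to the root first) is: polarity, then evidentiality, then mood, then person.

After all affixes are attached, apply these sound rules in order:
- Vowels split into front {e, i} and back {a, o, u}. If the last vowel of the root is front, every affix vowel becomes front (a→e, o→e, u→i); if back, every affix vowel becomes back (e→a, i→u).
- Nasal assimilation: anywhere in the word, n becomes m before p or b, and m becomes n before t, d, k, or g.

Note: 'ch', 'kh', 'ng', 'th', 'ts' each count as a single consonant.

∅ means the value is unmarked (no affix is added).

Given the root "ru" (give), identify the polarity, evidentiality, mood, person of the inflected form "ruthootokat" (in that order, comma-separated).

negative, witnessed, imperative, 1st person

Segment: ru-tho-ot-ok-at.
polarity: -tho → negative.
evidentiality: -ot → witnessed.
mood: -ok → imperative.
person: -khop/at → 1st person.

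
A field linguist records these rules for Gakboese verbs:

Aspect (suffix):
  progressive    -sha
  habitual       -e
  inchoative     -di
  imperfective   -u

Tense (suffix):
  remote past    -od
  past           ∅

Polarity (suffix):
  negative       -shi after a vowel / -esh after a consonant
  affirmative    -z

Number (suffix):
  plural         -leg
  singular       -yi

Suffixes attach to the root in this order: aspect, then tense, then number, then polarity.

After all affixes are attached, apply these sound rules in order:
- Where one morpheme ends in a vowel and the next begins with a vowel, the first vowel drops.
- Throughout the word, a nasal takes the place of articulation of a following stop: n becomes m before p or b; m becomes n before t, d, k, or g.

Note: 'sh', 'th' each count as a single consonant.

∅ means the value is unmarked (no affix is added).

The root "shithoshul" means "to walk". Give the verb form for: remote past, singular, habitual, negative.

shithoshulodyishi

Attach aspect habitual -e → shithoshule.
Attach tense remote past -od → shithoshuleod.
Attach number singular -yi → shithoshuleodyi.
Attach polarity negative -shi (after vowel 'i') → shithoshuleodyishi.
Apply vowel deletion: shithoshuleodyishi → shithoshulodyishi.
Nasal assimilation: no change.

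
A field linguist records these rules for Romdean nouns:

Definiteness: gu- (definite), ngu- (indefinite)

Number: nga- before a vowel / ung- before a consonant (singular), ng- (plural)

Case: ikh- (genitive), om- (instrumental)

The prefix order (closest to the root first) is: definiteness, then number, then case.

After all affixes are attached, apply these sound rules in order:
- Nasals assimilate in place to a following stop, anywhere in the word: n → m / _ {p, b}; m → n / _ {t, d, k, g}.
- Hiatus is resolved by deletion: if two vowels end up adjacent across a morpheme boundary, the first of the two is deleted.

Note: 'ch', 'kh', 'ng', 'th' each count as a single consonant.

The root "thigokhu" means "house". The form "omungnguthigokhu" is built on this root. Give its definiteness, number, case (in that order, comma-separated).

Segment: om-ung-ngu-thigokhu.
definiteness: ngu- → indefinite.
number: nga/ung- → singular.
case: om- → instrumental.

indefinite, singular, instrumental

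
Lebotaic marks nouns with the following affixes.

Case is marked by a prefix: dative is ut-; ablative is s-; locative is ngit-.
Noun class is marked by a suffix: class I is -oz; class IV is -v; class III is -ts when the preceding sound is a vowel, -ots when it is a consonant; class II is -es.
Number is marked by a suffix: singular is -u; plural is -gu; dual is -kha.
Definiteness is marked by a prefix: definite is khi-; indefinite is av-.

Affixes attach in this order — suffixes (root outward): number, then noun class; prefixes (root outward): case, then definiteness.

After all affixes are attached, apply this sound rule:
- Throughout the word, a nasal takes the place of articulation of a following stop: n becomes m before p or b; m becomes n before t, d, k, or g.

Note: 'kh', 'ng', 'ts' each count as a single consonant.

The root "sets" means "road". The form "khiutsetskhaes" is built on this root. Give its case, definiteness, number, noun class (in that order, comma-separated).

dative, definite, dual, class II

Segment: khi-ut-sets-kha-es.
case: ut- → dative.
definiteness: khi- → definite.
number: -kha → dual.
noun class: -es → class II.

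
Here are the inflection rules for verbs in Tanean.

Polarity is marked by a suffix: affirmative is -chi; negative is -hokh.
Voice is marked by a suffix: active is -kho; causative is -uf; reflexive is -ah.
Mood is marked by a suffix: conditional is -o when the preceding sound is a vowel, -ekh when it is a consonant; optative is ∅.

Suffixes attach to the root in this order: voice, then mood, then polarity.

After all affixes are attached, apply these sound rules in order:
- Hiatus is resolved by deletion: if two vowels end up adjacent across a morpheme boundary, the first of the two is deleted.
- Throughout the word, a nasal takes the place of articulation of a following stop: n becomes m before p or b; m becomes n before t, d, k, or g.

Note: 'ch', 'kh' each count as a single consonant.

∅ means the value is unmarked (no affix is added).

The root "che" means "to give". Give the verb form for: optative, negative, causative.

chufhokh

Attach voice causative -uf → cheuf.
mood = optative: zero marking, form stays cheuf.
Attach polarity negative -hokh → cheufhokh.
Apply vowel deletion: cheufhokh → chufhokh.
Nasal assimilation: no change.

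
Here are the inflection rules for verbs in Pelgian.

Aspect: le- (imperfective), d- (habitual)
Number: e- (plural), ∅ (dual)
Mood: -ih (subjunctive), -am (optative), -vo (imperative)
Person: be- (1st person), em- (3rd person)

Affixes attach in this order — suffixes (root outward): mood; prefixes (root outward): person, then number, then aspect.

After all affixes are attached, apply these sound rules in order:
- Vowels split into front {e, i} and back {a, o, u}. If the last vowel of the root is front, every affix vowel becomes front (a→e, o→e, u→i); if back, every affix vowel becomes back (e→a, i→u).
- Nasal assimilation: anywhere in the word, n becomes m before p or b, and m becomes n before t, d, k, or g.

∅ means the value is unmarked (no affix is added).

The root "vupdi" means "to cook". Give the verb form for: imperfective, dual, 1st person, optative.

Attach person 1st person be- → bevupdi.
Attach mood optative -am → bevupdiam.
number = dual: zero marking, form stays bevupdiam.
Attach aspect imperfective le- → lebevupdiam.
Apply vowel harmony: lebevupdiam → lebevupdiem.
Nasal assimilation: no change.

lebevupdiem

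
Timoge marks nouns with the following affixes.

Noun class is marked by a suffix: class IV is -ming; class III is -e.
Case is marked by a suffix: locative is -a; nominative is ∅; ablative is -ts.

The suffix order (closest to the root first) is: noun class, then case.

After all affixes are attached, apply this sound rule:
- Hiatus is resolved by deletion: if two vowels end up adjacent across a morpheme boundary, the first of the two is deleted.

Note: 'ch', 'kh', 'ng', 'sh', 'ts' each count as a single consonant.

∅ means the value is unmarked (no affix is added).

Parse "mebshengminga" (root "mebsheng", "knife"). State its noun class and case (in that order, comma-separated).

Segment: mebsheng-ming-a.
noun class: -ming → class IV.
case: -a → locative.

class IV, locative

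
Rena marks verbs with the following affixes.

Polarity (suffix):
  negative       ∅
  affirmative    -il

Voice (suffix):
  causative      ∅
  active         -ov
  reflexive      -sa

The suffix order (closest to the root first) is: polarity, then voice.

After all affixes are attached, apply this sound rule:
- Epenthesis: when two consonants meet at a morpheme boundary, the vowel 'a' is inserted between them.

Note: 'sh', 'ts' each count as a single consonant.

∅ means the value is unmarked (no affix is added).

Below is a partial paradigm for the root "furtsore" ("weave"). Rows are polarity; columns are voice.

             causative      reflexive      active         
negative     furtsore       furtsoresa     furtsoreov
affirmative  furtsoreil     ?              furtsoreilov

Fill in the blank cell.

Attach polarity affirmative -il → furtsoreil.
Attach voice reflexive -sa → furtsoreilsa.
Apply epenthesis: furtsoreilsa → furtsoreilasa.

furtsoreilasa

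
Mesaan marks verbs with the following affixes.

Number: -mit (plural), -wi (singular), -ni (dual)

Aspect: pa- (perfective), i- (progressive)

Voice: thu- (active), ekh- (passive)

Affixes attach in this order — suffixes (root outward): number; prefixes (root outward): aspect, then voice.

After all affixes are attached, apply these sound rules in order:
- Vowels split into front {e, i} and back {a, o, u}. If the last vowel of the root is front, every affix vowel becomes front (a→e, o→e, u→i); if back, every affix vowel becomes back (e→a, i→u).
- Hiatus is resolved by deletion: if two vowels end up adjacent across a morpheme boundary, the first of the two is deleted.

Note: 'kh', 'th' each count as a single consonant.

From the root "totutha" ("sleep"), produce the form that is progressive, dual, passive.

Attach aspect progressive i- → itotutha.
Attach number dual -ni → itotuthani.
Attach voice passive ekh- → ekhitotuthani.
Apply vowel harmony: ekhitotuthani → akhutotuthanu.
Vowel deletion: no change.

akhutotuthanu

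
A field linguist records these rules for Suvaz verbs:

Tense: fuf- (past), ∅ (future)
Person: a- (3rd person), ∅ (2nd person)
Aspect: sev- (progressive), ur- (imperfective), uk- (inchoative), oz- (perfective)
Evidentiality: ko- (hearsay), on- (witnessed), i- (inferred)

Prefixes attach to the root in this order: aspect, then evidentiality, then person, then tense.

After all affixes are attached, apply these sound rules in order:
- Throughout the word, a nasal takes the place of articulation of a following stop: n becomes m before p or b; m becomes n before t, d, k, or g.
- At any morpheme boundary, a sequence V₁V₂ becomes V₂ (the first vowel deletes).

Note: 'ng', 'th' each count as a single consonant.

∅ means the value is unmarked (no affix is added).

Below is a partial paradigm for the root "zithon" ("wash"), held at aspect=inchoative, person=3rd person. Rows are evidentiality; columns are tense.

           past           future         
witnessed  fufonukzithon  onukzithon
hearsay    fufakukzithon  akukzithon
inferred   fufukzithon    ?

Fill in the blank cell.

ukzithon

Attach aspect inchoative uk- → ukzithon.
Attach evidentiality inferred i- → iukzithon.
Attach person 3rd person a- → aiukzithon.
tense = future: zero marking, form stays aiukzithon.
Nasal assimilation: no change.
Apply vowel deletion: aiukzithon → ukzithon.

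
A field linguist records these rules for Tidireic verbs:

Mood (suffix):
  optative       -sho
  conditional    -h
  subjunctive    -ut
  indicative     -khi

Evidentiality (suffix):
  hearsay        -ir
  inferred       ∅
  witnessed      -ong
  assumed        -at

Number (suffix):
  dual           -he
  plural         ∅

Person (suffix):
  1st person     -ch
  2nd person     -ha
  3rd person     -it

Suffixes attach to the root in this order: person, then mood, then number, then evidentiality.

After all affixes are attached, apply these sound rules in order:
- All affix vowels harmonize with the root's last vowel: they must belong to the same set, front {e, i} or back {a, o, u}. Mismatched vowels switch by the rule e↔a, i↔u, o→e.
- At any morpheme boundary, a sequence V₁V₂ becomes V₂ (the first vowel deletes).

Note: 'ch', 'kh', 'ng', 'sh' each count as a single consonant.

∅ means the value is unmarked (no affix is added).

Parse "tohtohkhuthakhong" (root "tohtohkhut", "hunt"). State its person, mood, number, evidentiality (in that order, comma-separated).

2nd person, indicative, plural, witnessed

Segment: tohtohkhut-ha-khi-ong.
person: -ha → 2nd person.
mood: -khi → indicative.
number: ∅ → plural.
evidentiality: -ong → witnessed.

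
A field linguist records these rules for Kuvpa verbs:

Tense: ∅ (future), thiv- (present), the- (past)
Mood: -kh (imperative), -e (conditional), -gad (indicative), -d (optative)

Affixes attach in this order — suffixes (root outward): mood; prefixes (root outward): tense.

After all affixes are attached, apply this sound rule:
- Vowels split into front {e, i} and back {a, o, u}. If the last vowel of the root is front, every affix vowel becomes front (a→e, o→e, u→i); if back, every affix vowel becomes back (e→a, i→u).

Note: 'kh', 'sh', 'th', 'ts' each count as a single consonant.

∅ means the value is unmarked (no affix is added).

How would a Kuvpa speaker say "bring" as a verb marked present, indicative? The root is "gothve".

Attach mood indicative -gad → gothvegad.
Attach tense present thiv- → thivgothvegad.
Apply vowel harmony: thivgothvegad → thivgothveged.

thivgothveged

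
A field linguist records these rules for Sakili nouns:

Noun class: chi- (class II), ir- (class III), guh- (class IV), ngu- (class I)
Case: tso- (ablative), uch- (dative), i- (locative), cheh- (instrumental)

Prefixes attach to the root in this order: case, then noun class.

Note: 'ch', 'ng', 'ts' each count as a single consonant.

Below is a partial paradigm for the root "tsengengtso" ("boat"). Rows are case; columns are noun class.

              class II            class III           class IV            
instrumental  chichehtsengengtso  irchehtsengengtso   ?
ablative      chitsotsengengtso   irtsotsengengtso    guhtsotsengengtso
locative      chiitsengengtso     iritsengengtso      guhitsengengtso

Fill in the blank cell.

guhchehtsengengtso

Attach case instrumental cheh- → chehtsengengtso.
Attach noun class class IV guh- → guhchehtsengengtso.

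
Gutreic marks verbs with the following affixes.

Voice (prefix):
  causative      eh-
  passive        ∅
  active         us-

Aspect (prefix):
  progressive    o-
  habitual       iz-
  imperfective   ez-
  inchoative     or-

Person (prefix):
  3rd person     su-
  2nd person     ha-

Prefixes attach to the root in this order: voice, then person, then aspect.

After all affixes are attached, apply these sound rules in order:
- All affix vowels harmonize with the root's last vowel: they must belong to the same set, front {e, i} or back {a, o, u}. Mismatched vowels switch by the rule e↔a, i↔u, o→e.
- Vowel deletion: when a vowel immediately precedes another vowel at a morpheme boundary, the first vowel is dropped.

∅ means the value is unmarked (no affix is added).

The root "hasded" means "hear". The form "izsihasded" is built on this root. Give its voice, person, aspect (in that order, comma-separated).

Segment: iz-su-hasded.
voice: ∅ → passive.
person: su- → 3rd person.
aspect: iz- → habitual.

passive, 3rd person, habitual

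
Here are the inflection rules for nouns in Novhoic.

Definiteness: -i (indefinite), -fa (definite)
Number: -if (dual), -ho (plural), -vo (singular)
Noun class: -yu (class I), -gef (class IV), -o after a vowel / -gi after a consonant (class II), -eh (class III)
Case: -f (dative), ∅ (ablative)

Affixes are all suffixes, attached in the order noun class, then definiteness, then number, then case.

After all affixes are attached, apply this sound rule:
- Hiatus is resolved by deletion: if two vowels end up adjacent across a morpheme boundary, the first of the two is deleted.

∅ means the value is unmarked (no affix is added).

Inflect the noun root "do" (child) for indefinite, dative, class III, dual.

Attach noun class class III -eh → doeh.
Attach definiteness indefinite -i → doehi.
Attach number dual -if → doehiif.
Attach case dative -f → doehiiff.
Apply vowel deletion: doehiiff → dehiff.

dehiff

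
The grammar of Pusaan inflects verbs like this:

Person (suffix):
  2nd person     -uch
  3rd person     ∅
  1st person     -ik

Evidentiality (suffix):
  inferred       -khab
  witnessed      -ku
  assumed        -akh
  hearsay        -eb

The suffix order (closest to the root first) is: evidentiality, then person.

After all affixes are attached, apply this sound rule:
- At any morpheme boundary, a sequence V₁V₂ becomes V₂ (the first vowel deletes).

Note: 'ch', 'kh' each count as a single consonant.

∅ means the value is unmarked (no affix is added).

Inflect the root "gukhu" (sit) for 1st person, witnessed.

gukhukik

Attach evidentiality witnessed -ku → gukhuku.
Attach person 1st person -ik → gukhukuik.
Apply vowel deletion: gukhukuik → gukhukik.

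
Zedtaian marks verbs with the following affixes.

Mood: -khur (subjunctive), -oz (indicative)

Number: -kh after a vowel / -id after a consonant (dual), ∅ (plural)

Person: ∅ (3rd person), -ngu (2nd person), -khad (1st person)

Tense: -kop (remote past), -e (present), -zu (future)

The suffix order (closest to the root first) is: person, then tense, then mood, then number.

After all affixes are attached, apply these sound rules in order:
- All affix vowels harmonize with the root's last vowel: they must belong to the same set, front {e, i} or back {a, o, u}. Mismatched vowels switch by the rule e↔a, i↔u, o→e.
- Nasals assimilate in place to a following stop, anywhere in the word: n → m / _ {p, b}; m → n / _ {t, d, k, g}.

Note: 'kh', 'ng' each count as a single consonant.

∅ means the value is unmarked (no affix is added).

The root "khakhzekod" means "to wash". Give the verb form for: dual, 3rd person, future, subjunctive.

khakhzekodzukhurud

person = 3rd person: zero marking, form stays khakhzekod.
Attach tense future -zu → khakhzekodzu.
Attach mood subjunctive -khur → khakhzekodzukhur.
Attach number dual -id (after consonant 'r') → khakhzekodzukhurid.
Apply vowel harmony: khakhzekodzukhurid → khakhzekodzukhurud.
Nasal assimilation: no change.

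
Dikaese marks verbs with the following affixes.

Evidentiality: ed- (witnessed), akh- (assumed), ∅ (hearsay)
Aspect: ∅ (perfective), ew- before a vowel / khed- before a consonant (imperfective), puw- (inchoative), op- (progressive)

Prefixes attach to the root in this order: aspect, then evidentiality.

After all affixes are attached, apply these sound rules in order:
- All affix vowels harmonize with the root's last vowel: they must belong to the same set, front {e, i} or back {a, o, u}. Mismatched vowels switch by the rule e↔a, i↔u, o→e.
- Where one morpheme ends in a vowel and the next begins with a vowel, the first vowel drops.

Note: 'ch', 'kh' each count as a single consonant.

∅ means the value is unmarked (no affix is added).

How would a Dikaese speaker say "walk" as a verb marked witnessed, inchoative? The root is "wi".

Attach aspect inchoative puw- → puwwi.
Attach evidentiality witnessed ed- → edpuwwi.
Apply vowel harmony: edpuwwi → edpiwwi.
Vowel deletion: no change.

edpiwwi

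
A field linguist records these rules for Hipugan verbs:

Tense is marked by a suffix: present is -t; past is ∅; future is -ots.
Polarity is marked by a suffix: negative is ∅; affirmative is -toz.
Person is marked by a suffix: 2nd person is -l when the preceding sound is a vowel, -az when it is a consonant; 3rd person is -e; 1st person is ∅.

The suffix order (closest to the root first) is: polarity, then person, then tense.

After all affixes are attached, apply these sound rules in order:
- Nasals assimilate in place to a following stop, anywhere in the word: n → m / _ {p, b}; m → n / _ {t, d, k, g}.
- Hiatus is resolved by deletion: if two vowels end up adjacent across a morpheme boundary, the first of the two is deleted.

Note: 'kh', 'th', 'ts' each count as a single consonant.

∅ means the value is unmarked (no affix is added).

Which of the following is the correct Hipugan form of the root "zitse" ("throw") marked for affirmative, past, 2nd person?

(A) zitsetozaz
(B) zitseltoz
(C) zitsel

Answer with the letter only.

Attach polarity affirmative -toz → zitsetoz.
Attach person 2nd person -az (after consonant 'z') → zitsetozaz.
tense = past: zero marking, form stays zitsetozaz.
Nasal assimilation: no change.
Vowel deletion: no change.
So the correct form is zitsetozaz, option (A).
(B) zitseltoz is wrong: it has the affixes in the wrong order.
(C) zitsel is wrong: it uses negative instead of affirmative for polarity.

A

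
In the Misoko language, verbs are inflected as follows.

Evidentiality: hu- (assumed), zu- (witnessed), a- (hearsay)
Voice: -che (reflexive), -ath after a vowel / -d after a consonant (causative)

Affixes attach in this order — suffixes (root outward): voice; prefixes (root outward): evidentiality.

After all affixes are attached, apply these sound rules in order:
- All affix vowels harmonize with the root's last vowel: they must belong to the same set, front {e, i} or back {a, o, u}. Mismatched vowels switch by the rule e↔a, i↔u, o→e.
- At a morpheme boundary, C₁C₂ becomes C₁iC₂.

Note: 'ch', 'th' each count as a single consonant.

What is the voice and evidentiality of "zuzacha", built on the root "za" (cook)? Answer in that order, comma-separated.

Segment: zu-za-che.
voice: -che → reflexive.
evidentiality: zu- → witnessed.

reflexive, witnessed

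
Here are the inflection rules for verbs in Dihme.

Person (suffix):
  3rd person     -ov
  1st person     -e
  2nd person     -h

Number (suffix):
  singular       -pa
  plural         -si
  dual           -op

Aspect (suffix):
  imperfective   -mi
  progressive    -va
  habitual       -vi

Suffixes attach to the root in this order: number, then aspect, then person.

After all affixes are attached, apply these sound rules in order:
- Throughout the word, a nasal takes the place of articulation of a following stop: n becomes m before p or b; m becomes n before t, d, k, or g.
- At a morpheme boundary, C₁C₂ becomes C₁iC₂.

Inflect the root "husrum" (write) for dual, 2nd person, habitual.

husrumopivih

Attach number dual -op → husrumop.
Attach aspect habitual -vi → husrumopvi.
Attach person 2nd person -h → husrumopvih.
Nasal assimilation: no change.
Apply epenthesis: husrumopvih → husrumopivih.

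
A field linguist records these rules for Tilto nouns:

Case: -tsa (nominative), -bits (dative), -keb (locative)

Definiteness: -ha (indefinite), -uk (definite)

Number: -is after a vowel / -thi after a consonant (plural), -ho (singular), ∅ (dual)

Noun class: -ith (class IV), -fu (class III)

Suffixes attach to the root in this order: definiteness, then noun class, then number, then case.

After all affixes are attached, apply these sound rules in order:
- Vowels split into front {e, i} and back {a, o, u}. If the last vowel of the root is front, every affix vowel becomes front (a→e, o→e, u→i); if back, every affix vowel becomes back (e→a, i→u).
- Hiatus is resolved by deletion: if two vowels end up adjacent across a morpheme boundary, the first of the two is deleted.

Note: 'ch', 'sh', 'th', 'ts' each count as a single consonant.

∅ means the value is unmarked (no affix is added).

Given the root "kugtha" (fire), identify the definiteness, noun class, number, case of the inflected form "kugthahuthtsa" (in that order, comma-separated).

Segment: kugtha-ha-ith-tsa.
definiteness: -ha → indefinite.
noun class: -ith → class IV.
number: ∅ → dual.
case: -tsa → nominative.

indefinite, class IV, dual, nominative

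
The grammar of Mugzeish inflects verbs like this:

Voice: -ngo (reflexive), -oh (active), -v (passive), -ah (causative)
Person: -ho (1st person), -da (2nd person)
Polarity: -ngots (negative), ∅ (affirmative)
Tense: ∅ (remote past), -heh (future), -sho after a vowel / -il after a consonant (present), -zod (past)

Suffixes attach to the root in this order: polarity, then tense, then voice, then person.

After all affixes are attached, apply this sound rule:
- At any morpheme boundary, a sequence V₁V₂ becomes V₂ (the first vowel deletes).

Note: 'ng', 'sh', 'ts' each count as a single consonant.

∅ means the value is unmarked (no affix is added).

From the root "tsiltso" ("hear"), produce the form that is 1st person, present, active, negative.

Attach polarity negative -ngots → tsiltsongots.
Attach tense present -il (after consonant 'ts') → tsiltsongotsil.
Attach voice active -oh → tsiltsongotsiloh.
Attach person 1st person -ho → tsiltsongotsilohho.
Vowel deletion: no change.

tsiltsongotsilohho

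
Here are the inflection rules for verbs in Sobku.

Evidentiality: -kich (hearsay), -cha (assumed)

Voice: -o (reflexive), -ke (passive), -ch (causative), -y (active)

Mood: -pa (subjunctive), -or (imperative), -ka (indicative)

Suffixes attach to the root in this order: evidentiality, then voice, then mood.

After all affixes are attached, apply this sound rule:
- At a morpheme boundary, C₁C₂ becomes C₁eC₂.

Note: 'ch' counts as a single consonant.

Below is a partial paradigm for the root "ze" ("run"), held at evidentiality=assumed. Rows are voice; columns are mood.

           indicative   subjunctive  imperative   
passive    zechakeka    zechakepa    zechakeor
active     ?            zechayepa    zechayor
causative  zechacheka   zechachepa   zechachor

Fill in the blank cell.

zechayeka

Attach evidentiality assumed -cha → zecha.
Attach voice active -y → zechay.
Attach mood indicative -ka → zechayka.
Apply epenthesis: zechayka → zechayeka.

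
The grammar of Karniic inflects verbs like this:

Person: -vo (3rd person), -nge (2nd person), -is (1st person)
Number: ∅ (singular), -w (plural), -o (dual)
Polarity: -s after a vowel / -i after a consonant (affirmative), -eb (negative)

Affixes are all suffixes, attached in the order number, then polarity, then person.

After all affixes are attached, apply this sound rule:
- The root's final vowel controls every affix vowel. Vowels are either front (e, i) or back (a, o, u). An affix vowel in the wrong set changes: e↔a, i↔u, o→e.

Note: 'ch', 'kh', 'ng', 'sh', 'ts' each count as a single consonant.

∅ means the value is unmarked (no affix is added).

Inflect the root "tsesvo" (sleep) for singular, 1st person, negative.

number = singular: zero marking, form stays tsesvo.
Attach polarity negative -eb → tsesvoeb.
Attach person 1st person -is → tsesvoebis.
Apply vowel harmony: tsesvoebis → tsesvoabus.

tsesvoabus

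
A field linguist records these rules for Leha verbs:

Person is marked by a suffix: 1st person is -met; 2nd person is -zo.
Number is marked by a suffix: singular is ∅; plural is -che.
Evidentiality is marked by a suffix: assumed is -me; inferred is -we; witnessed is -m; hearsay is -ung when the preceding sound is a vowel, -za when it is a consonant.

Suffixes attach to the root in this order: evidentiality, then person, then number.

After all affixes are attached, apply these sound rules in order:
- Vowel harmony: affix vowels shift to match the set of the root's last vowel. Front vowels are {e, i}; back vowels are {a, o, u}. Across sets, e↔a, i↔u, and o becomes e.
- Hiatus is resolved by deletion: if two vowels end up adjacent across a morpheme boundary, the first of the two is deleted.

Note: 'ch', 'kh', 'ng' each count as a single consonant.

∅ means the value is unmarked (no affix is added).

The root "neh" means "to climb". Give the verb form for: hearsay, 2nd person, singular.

nehzeze

Attach evidentiality hearsay -za (after consonant 'h') → nehza.
Attach person 2nd person -zo → nehzazo.
number = singular: zero marking, form stays nehzazo.
Apply vowel harmony: nehzazo → nehzeze.
Vowel deletion: no change.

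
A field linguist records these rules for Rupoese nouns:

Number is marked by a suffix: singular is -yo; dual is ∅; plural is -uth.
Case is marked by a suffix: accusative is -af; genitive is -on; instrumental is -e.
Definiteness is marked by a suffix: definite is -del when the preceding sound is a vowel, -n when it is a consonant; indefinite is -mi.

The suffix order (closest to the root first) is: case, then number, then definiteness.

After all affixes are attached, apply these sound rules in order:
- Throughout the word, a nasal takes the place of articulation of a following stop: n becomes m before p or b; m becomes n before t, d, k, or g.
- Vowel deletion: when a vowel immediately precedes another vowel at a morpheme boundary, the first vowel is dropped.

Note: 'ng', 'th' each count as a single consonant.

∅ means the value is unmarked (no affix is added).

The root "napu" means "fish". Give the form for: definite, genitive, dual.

Attach case genitive -on → napuon.
number = dual: zero marking, form stays napuon.
Attach definiteness definite -n (after consonant 'n') → napuonn.
Nasal assimilation: no change.
Apply vowel deletion: napuonn → naponn.

naponn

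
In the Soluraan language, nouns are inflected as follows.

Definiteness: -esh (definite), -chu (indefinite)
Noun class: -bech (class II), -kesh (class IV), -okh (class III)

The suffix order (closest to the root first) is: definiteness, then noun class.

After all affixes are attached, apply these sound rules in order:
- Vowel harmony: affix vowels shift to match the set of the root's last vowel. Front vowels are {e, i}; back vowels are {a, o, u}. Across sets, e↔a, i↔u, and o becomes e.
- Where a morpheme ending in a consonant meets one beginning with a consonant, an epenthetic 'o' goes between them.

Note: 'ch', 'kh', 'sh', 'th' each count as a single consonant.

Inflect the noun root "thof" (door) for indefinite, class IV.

thofochukash

Attach definiteness indefinite -chu → thofchu.
Attach noun class class IV -kesh → thofchukesh.
Apply vowel harmony: thofchukesh → thofchukash.
Apply epenthesis: thofchukash → thofochukash.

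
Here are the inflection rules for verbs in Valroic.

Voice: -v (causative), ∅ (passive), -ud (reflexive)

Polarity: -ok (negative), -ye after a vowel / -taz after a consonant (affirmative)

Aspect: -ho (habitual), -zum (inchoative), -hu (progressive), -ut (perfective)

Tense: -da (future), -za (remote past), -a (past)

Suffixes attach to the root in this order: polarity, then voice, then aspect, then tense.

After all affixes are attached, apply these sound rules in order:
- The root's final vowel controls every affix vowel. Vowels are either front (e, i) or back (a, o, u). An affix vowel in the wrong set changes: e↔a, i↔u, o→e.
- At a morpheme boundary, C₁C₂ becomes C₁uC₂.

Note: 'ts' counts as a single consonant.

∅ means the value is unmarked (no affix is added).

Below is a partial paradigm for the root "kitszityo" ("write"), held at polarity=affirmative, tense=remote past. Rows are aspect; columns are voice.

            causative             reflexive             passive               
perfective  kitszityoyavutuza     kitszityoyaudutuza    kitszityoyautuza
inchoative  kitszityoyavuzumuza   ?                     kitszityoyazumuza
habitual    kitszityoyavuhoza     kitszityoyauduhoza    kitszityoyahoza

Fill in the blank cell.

kitszityoyauduzumuza

Attach polarity affirmative -ye (after vowel 'o') → kitszityoye.
Attach voice reflexive -ud → kitszityoyeud.
Attach aspect inchoative -zum → kitszityoyeudzum.
Attach tense remote past -za → kitszityoyeudzumza.
Apply vowel harmony: kitszityoyeudzumza → kitszityoyaudzumza.
Apply epenthesis: kitszityoyaudzumza → kitszityoyauduzumuza.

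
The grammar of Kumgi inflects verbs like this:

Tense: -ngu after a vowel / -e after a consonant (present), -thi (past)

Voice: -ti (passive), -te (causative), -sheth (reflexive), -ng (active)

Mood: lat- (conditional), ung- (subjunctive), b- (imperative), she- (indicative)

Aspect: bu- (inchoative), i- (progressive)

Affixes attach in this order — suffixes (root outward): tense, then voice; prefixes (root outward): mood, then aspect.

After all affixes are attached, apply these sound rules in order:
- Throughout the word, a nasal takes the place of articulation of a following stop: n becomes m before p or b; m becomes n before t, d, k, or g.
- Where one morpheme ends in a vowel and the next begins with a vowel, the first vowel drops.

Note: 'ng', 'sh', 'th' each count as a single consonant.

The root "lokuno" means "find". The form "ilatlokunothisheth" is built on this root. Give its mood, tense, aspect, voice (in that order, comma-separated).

Segment: i-lat-lokuno-thi-sheth.
mood: lat- → conditional.
tense: -thi → past.
aspect: i- → progressive.
voice: -sheth → reflexive.

conditional, past, progressive, reflexive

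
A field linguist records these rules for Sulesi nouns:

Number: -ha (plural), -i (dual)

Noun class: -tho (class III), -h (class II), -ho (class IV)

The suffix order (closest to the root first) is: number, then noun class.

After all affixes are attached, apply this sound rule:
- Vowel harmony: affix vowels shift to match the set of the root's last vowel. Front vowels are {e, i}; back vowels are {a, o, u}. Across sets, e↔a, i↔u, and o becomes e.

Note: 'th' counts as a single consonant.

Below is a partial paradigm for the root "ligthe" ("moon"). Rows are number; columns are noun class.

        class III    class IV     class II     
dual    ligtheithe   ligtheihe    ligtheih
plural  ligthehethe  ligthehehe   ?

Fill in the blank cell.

Attach number plural -ha → ligtheha.
Attach noun class class II -h → ligthehah.
Apply vowel harmony: ligthehah → ligtheheh.

ligtheheh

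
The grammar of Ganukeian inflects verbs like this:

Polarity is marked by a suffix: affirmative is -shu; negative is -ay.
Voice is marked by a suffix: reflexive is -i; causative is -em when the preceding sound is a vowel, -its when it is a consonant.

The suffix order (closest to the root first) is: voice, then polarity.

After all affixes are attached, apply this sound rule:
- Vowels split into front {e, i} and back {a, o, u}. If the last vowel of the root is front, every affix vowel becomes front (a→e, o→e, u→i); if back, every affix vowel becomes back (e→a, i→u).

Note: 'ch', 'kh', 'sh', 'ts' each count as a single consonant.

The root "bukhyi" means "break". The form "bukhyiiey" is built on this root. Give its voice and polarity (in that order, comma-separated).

reflexive, negative

Segment: bukhyi-i-ay.
voice: -i → reflexive.
polarity: -ay → negative.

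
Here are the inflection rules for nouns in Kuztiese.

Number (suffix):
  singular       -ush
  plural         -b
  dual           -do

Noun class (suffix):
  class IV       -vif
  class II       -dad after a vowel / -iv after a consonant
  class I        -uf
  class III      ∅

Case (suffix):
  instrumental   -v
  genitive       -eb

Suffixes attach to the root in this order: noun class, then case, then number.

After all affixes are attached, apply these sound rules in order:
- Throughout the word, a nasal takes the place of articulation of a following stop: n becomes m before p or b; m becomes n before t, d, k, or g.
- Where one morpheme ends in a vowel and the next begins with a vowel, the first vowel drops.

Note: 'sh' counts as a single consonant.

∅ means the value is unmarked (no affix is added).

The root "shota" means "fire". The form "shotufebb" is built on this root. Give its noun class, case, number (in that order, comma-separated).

class I, genitive, plural

Segment: shota-uf-eb-b.
noun class: -uf → class I.
case: -eb → genitive.
number: -b → plural.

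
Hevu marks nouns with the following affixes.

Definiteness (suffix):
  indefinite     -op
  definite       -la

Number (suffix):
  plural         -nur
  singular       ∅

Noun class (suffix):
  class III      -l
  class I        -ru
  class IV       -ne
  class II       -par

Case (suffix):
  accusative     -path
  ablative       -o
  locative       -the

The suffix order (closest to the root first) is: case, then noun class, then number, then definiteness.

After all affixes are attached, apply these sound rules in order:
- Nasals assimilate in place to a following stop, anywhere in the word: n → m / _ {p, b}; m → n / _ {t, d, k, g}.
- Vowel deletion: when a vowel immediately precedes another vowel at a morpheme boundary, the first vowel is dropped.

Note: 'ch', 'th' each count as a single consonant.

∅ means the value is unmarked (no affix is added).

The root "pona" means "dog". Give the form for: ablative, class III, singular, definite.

ponolla

Attach case ablative -o → ponao.
Attach noun class class III -l → ponaol.
number = singular: zero marking, form stays ponaol.
Attach definiteness definite -la → ponaolla.
Nasal assimilation: no change.
Apply vowel deletion: ponaolla → ponolla.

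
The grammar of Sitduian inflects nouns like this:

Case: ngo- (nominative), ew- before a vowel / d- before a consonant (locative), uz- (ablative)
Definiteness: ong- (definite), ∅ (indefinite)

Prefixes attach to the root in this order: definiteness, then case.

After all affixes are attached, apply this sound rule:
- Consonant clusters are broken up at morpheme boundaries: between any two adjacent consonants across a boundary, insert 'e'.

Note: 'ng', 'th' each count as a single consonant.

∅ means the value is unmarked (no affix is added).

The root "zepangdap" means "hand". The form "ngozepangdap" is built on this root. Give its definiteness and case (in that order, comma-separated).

indefinite, nominative

Segment: ngo-zepangdap.
definiteness: ∅ → indefinite.
case: ngo- → nominative.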